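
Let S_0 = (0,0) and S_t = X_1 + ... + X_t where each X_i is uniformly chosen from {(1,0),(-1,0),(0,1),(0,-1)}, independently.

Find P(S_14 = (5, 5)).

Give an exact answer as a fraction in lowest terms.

Answer: 39039/33554432

Derivation:
Let h be the number of horizontal steps (so 14-h are vertical). To end at (5,5) need (h+5)/2 right-steps and ((14-h)+5)/2 up-steps.
Sum over h with 5 ≤ h ≤ 9, h ≡ 1 (mod 2), 14-h ≡ 1 (mod 2):
h=5: C(14,5)·C(5,5)·C(9,7) = 2002·1·36 = 72072
h=7: C(14,7)·C(7,6)·C(7,6) = 3432·7·7 = 168168
h=9: C(14,9)·C(9,7)·C(5,5) = 2002·36·1 = 72072
Total favorable: 312312
Total paths: 4^14 = 268435456
P = 312312/268435456 = 39039/33554432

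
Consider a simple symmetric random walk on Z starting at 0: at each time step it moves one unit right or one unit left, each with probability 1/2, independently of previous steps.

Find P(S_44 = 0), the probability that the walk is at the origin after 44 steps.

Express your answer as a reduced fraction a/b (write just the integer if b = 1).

To return to 0 after 44 steps: need exactly 22 steps of +1 and 22 of -1.
Favorable paths: C(44,22) = 2104098963720
Total paths: 2^44 = 17592186044416
P = 2104098963720/17592186044416 = 263012370465/2199023255552

Answer: 263012370465/2199023255552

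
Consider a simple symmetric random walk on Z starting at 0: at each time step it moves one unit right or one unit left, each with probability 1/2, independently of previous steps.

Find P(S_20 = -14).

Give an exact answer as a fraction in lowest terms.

Answer: 285/262144

Derivation:
To reach position -14 after 20 steps: need 3 steps of +1 and 17 of -1.
Favorable paths: C(20,3) = 1140
Total paths: 2^20 = 1048576
P = 1140/1048576 = 285/262144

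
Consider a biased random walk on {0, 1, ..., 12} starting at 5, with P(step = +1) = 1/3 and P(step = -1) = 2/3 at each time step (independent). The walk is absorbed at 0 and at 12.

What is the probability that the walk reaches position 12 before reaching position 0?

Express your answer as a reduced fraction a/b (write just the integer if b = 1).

Answer: 31/4095

Derivation:
Biased walk: p = 1/3, q = 2/3, r = q/p = 2
Gambler's ruin: P(hit 12 before 0 | start at 5) = (1 - r^a)/(1 - r^N)
r^5 = 32; r^12 = 4096
P = (1 - 32) / (1 - 4096) = -31 / -4095 = 31/4095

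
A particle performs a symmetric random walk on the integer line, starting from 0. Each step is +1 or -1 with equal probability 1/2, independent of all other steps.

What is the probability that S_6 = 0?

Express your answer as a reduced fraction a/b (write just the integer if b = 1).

To reach position 0 after 6 steps: need 3 steps of +1 and 3 of -1.
Favorable paths: C(6,3) = 20
Total paths: 2^6 = 64
P = 20/64 = 5/16

Answer: 5/16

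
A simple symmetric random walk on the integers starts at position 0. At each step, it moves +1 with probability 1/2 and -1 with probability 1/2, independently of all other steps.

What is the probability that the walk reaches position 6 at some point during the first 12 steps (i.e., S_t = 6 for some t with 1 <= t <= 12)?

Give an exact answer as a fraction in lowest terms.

Count via complement. Let g(t,s) = #length-t paths at position s with S_1..S_t all ≠ 6.
g(t,s) = g(t-1,s-1) + g(t-1,s+1) for s ≠ 6; g(t,6) = 0.
t=0: g(0,0)=1
t=1: g(1,-1)=1 g(1,1)=1
t=2: g(2,-2)=1 g(2,0)=2 g(2,2)=1
t=3: g(3,-3)=1 g(3,-1)=3 g(3,1)=3 g(3,3)=1
t=4: g(4,-4)=1 g(4,-2)=4 g(4,0)=6 g(4,2)=4 g(4,4)=1
t=5: g(5,-5)=1 g(5,-3)=5 g(5,-1)=10 g(5,1)=10 g(5,3)=5 g(5,5)=1
t=6: g(6,-6)=1 g(6,-4)=6 g(6,-2)=15 g(6,0)=20 g(6,2)=15 g(6,4)=6
t=7: g(7,-7)=1 g(7,-5)=7 g(7,-3)=21 g(7,-1)=35 g(7,1)=35 g(7,3)=21 g(7,5)=6
t=8: g(8,-8)=1 g(8,-6)=8 g(8,-4)=28 g(8,-2)=56 g(8,0)=70 g(8,2)=56 g(8,4)=27
t=9: g(9,-9)=1 g(9,-7)=9 g(9,-5)=36 g(9,-3)=84 g(9,-1)=126 g(9,1)=126 g(9,3)=83 g(9,5)=27
t=10: g(10,-10)=1 g(10,-8)=10 g(10,-6)=45 g(10,-4)=120 g(10,-2)=210 g(10,0)=252 g(10,2)=209 g(10,4)=110
t=11: g(11,-11)=1 g(11,-9)=11 g(11,-7)=55 g(11,-5)=165 g(11,-3)=330 g(11,-1)=462 g(11,1)=461 g(11,3)=319 g(11,5)=110
t=12: g(12,-12)=1 g(12,-10)=12 g(12,-8)=66 g(12,-6)=220 g(12,-4)=495 g(12,-2)=792 g(12,0)=923 g(12,2)=780 g(12,4)=429
Paths never hitting 6: Σ_s g(12,s) = 3718
Paths hitting 6: 2^12 - 3718 = 378
P = 378/4096 = 189/2048

Answer: 189/2048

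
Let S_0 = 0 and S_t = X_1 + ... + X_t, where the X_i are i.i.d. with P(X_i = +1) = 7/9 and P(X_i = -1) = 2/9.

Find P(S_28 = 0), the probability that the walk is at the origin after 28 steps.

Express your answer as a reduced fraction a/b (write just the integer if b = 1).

Answer: 16510219741414100172800/19383245667680019896796723

Derivation:
To be at 0 after 28 steps: need exactly 14 steps of +1 and 14 of -1.
Number of such sequences: C(28,14) = 40116600
Each has probability (7/9)^14 · (2/9)^14 = 11112006825558016/523347633027360537213511521
P = 40116600 · 11112006825558016/523347633027360537213511521 = 16510219741414100172800/19383245667680019896796723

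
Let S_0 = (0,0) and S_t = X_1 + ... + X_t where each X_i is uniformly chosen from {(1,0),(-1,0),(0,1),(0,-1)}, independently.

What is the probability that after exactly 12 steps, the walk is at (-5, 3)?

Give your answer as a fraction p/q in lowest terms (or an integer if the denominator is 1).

Let h be the number of horizontal steps (so 12-h are vertical). To end at (-5,3) need (h-5)/2 right-steps and ((12-h)+3)/2 up-steps.
Sum over h with 5 ≤ h ≤ 9, h ≡ 1 (mod 2), 12-h ≡ 1 (mod 2):
h=5: C(12,5)·C(5,0)·C(7,5) = 792·1·21 = 16632
h=7: C(12,7)·C(7,1)·C(5,4) = 792·7·5 = 27720
h=9: C(12,9)·C(9,2)·C(3,3) = 220·36·1 = 7920
Total favorable: 52272
Total paths: 4^12 = 16777216
P = 52272/16777216 = 3267/1048576

Answer: 3267/1048576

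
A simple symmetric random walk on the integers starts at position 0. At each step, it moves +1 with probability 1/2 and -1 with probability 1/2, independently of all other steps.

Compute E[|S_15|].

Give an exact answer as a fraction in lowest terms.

Answer: 6435/2048

Derivation:
S_15 takes values m ≡ 1 (mod 2) with |m| ≤ 15; P(S_15=m) = C(15,(15+m)/2)/2^15.
Total paths: 2^15 = 32768
Distribution: P(S=-15)=1/32768, P(S=-13)=15/32768, P(S=-11)=105/32768, P(S=-9)=455/32768, P(S=-7)=1365/32768, P(S=-5)=3003/32768, P(S=-3)=5005/32768, P(S=-1)=6435/32768, P(S=1)=6435/32768, P(S=3)=5005/32768, P(S=5)=3003/32768, P(S=7)=1365/32768, P(S=9)=455/32768, P(S=11)=105/32768, P(S=13)=15/32768, P(S=15)=1/32768
E[|S_15|] = Σ_m |m|·P(S_15=m) = 102960/32768 = 6435/2048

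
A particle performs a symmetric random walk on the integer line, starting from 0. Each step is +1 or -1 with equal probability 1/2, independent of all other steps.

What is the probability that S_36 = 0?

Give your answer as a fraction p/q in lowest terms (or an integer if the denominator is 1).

To return to 0 after 36 steps: need exactly 18 steps of +1 and 18 of -1.
Favorable paths: C(36,18) = 9075135300
Total paths: 2^36 = 68719476736
P = 9075135300/68719476736 = 2268783825/17179869184

Answer: 2268783825/17179869184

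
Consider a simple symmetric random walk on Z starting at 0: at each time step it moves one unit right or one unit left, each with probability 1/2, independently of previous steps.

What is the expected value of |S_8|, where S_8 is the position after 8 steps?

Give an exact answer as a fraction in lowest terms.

Answer: 35/16

Derivation:
S_8 takes values m ≡ 0 (mod 2) with |m| ≤ 8; P(S_8=m) = C(8,(8+m)/2)/2^8.
Total paths: 2^8 = 256
Distribution: P(S=-8)=1/256, P(S=-6)=8/256, P(S=-4)=28/256, P(S=-2)=56/256, P(S=0)=70/256, P(S=2)=56/256, P(S=4)=28/256, P(S=6)=8/256, P(S=8)=1/256
E[|S_8|] = Σ_m |m|·P(S_8=m) = 560/256 = 35/16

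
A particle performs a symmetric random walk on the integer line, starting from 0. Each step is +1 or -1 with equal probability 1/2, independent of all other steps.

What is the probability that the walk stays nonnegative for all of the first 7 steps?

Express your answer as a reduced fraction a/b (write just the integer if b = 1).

Let f(t,s) = #length-t paths at position s with S_1..S_t all ≥ 0.
f(t,s) = f(t-1,s-1) + f(t-1,s+1) for s ≥ 0; f(t,s) = 0 for s < 0.
t=0: f(0,0)=1
t=1: f(1,1)=1
t=2: f(2,0)=1 f(2,2)=1
t=3: f(3,1)=2 f(3,3)=1
t=4: f(4,0)=2 f(4,2)=3 f(4,4)=1
t=5: f(5,1)=5 f(5,3)=4 f(5,5)=1
t=6: f(6,0)=5 f(6,2)=9 f(6,4)=5 f(6,6)=1
t=7: f(7,1)=14 f(7,3)=14 f(7,5)=6 f(7,7)=1
Σ_s f(7,s) = 35
P = 35/128 = 35/128

Answer: 35/128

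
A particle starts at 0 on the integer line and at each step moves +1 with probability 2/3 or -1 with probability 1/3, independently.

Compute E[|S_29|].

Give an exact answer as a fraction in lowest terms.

S_29 takes values m ≡ 1 (mod 2) with |m| ≤ 29; P(S_29=m) = C(29,(29+m)/2) · (2/3)^((29+m)/2) · (1/3)^((29-m)/2).
Distribution: P(S=-29)=1/68630377364883, P(S=-27)=58/68630377364883, P(S=-25)=1624/68630377364883, P(S=-23)=3248/7625597484987, P(S=-21)=42224/7625597484987, P(S=-19)=422240/7625597484987, P(S=-17)=3377920/7625597484987, P(S=-15)=22197760/7625597484987, P(S=-13)=122087680/7625597484987, P(S=-11)=1709227520/22876792454961, P(S=-9)=6836910080/22876792454961, P(S=-7)=23618416640/22876792454961, P(S=-5)=23618416640/7625597484987, P(S=-3)=61771243520/7625597484987, P(S=-1)=141191413760/7625597484987, P(S=1)=282382827520/7625597484987, P(S=3)=494169948160/7625597484987, P(S=5)=755789332480/7625597484987, P(S=7)=3023157329920/22876792454961, P(S=9)=3500497960960/22876792454961, P(S=11)=3500497960960/22876792454961, P(S=13)=1000142274560/7625597484987, P(S=15)=727376199680/7625597484987, P(S=17)=442750730240/7625597484987, P(S=19)=221375365120/7625597484987, P(S=21)=88550146048/7625597484987, P(S=23)=27246198784/7625597484987, P(S=25)=54492397568/68630377364883, P(S=27)=7784628224/68630377364883, P(S=29)=536870912/68630377364883
E[|S_29|] = Σ_m |m|·P(S_29=m) = 224313154766801/22876792454961

Answer: 224313154766801/22876792454961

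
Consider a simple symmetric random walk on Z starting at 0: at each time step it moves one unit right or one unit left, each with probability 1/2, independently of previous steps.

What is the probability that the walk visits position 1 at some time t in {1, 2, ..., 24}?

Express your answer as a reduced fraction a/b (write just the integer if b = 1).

Count via complement. Let g(t,s) = #length-t paths at position s with S_1..S_t all ≠ 1.
g(t,s) = g(t-1,s-1) + g(t-1,s+1) for s ≠ 1; g(t,1) = 0.
t=0: g(0,0)=1
t=1: g(1,-1)=1
t=2: g(2,-2)=1 g(2,0)=1
t=3: g(3,-3)=1 g(3,-1)=2
t=4: g(4,-4)=1 g(4,-2)=3 g(4,0)=2
t=5: g(5,-5)=1 g(5,-3)=4 g(5,-1)=5
t=6: g(6,-6)=1 g(6,-4)=5 g(6,-2)=9 g(6,0)=5
t=7: g(7,-7)=1 g(7,-5)=6 g(7,-3)=14 g(7,-1)=14
t=8: g(8,-8)=1 g(8,-6)=7 g(8,-4)=20 g(8,-2)=28 g(8,0)=14
t=9: g(9,-9)=1 g(9,-7)=8 g(9,-5)=27 g(9,-3)=48 g(9,-1)=42
t=10: g(10,-10)=1 g(10,-8)=9 g(10,-6)=35 g(10,-4)=75 g(10,-2)=90 g(10,0)=42
t=11: g(11,-11)=1 g(11,-9)=10 g(11,-7)=44 g(11,-5)=110 g(11,-3)=165 g(11,-1)=132
t=12: g(12,-12)=1 g(12,-10)=11 g(12,-8)=54 g(12,-6)=154 g(12,-4)=275 g(12,-2)=297 g(12,0)=132
t=13: g(13,-13)=1 g(13,-11)=12 g(13,-9)=65 g(13,-7)=208 g(13,-5)=429 g(13,-3)=572 g(13,-1)=429
t=14: g(14,-14)=1 g(14,-12)=13 g(14,-10)=77 g(14,-8)=273 g(14,-6)=637 g(14,-4)=1001 g(14,-2)=1001 g(14,0)=429
t=15: g(15,-15)=1 g(15,-13)=14 g(15,-11)=90 g(15,-9)=350 g(15,-7)=910 g(15,-5)=1638 g(15,-3)=2002 g(15,-1)=1430
t=16: g(16,-16)=1 g(16,-14)=15 g(16,-12)=104 g(16,-10)=440 g(16,-8)=1260 g(16,-6)=2548 g(16,-4)=3640 g(16,-2)=3432 g(16,0)=1430
t=17: g(17,-17)=1 g(17,-15)=16 g(17,-13)=119 g(17,-11)=544 g(17,-9)=1700 g(17,-7)=3808 g(17,-5)=6188 g(17,-3)=7072 g(17,-1)=4862
t=18: g(18,-18)=1 g(18,-16)=17 g(18,-14)=135 g(18,-12)=663 g(18,-10)=2244 g(18,-8)=5508 g(18,-6)=9996 g(18,-4)=13260 g(18,-2)=11934 g(18,0)=4862
t=19: g(19,-19)=1 g(19,-17)=18 g(19,-15)=152 g(19,-13)=798 g(19,-11)=2907 g(19,-9)=7752 g(19,-7)=15504 g(19,-5)=23256 g(19,-3)=25194 g(19,-1)=16796
t=20: g(20,-20)=1 g(20,-18)=19 g(20,-16)=170 g(20,-14)=950 g(20,-12)=3705 g(20,-10)=10659 g(20,-8)=23256 g(20,-6)=38760 g(20,-4)=48450 g(20,-2)=41990 g(20,0)=16796
t=21: g(21,-21)=1 g(21,-19)=20 g(21,-17)=189 g(21,-15)=1120 g(21,-13)=4655 g(21,-11)=14364 g(21,-9)=33915 g(21,-7)=62016 g(21,-5)=87210 g(21,-3)=90440 g(21,-1)=58786
t=22: g(22,-22)=1 g(22,-20)=21 g(22,-18)=209 g(22,-16)=1309 g(22,-14)=5775 g(22,-12)=19019 g(22,-10)=48279 g(22,-8)=95931 g(22,-6)=149226 g(22,-4)=177650 g(22,-2)=149226 g(22,0)=58786
t=23: g(23,-23)=1 g(23,-21)=22 g(23,-19)=230 g(23,-17)=1518 g(23,-15)=7084 g(23,-13)=24794 g(23,-11)=67298 g(23,-9)=144210 g(23,-7)=245157 g(23,-5)=326876 g(23,-3)=326876 g(23,-1)=208012
t=24: g(24,-24)=1 g(24,-22)=23 g(24,-20)=252 g(24,-18)=1748 g(24,-16)=8602 g(24,-14)=31878 g(24,-12)=92092 g(24,-10)=211508 g(24,-8)=389367 g(24,-6)=572033 g(24,-4)=653752 g(24,-2)=534888 g(24,0)=208012
Paths never hitting 1: Σ_s g(24,s) = 2704156
Paths hitting 1: 2^24 - 2704156 = 14073060
P = 14073060/16777216 = 3518265/4194304

Answer: 3518265/4194304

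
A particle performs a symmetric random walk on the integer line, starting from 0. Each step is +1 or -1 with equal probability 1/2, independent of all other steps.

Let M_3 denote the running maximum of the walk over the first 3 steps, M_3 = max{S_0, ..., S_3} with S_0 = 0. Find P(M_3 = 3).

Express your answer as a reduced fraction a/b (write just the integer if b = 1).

Let M_3 = max(S_0,...,S_3). Use the reflection principle: for j ≥ 1, #{paths with M_3 ≥ j} = #{S_3 ≥ j} + #{S_3 ≥ j+1}.
By reflection, #{M_3 ≥ 3} = #{S_3 ≥ 3} + #{S_3 ≥ 4} = 1 + 0 = 1.
#{M_3 ≥ 4} = #{S_3 ≥ 4} + #{S_3 ≥ 5} = 0 + 0 = 0.
#{M_3 = 3} = 1 - 0 = 1.
P(M_3 = 3) = 1/8 = 1/8

Answer: 1/8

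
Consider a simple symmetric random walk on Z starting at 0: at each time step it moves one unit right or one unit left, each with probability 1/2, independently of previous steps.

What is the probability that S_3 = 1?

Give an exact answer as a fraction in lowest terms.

To reach position 1 after 3 steps: need 2 steps of +1 and 1 of -1.
Favorable paths: C(3,2) = 3
Total paths: 2^3 = 8
P = 3/8 = 3/8

Answer: 3/8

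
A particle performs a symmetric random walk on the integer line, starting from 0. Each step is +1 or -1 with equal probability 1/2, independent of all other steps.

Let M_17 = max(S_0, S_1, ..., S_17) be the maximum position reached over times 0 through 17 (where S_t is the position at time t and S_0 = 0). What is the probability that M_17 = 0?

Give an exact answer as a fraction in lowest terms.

Answer: 12155/65536

Derivation:
Let M_17 = max(S_0,...,S_17). Use the reflection principle: for j ≥ 1, #{paths with M_17 ≥ j} = #{S_17 ≥ j} + #{S_17 ≥ j+1}.
P(M_17 ≥ 0) = 1 since S_0 = 0, so #{M_17 ≥ 0} = 131072.
#{M_17 ≥ 1} = #{S_17 ≥ 1} + #{S_17 ≥ 2} = 65536 + 41226 = 106762.
#{M_17 = 0} = 131072 - 106762 = 24310.
P(M_17 = 0) = 24310/131072 = 12155/65536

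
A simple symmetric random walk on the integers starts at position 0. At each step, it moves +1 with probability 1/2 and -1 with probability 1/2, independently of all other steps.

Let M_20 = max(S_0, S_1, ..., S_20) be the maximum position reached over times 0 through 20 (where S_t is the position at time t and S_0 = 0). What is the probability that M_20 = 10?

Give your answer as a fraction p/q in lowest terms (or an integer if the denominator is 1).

Answer: 969/65536

Derivation:
Let M_20 = max(S_0,...,S_20). Use the reflection principle: for j ≥ 1, #{paths with M_20 ≥ j} = #{S_20 ≥ j} + #{S_20 ≥ j+1}.
By reflection, #{M_20 ≥ 10} = #{S_20 ≥ 10} + #{S_20 ≥ 11} = 21700 + 6196 = 27896.
#{M_20 ≥ 11} = #{S_20 ≥ 11} + #{S_20 ≥ 12} = 6196 + 6196 = 12392.
#{M_20 = 10} = 27896 - 12392 = 15504.
P(M_20 = 10) = 15504/1048576 = 969/65536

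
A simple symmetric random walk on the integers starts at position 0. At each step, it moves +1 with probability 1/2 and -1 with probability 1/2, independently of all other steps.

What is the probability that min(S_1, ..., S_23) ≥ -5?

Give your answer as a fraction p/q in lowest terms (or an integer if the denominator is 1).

Let f(t,s) = #length-t paths at position s with S_1..S_t all ≥ -5.
f(t,s) = f(t-1,s-1) + f(t-1,s+1) for s ≥ -5; f(t,s) = 0 for s < -5.
t=0: f(0,0)=1
t=1: f(1,-1)=1 f(1,1)=1
t=2: f(2,-2)=1 f(2,0)=2 f(2,2)=1
t=3: f(3,-3)=1 f(3,-1)=3 f(3,1)=3 f(3,3)=1
t=4: f(4,-4)=1 f(4,-2)=4 f(4,0)=6 f(4,2)=4 f(4,4)=1
t=5: f(5,-5)=1 f(5,-3)=5 f(5,-1)=10 f(5,1)=10 f(5,3)=5 f(5,5)=1
t=6: f(6,-4)=6 f(6,-2)=15 f(6,0)=20 f(6,2)=15 f(6,4)=6 f(6,6)=1
t=7: f(7,-5)=6 f(7,-3)=21 f(7,-1)=35 f(7,1)=35 f(7,3)=21 f(7,5)=7 f(7,7)=1
t=8: f(8,-4)=27 f(8,-2)=56 f(8,0)=70 f(8,2)=56 f(8,4)=28 f(8,6)=8 f(8,8)=1
t=9: f(9,-5)=27 f(9,-3)=83 f(9,-1)=126 f(9,1)=126 f(9,3)=84 f(9,5)=36 f(9,7)=9 f(9,9)=1
t=10: f(10,-4)=110 f(10,-2)=209 f(10,0)=252 f(10,2)=210 f(10,4)=120 f(10,6)=45 f(10,8)=10 f(10,10)=1
t=11: f(11,-5)=110 f(11,-3)=319 f(11,-1)=461 f(11,1)=462 f(11,3)=330 f(11,5)=165 f(11,7)=55 f(11,9)=11 f(11,11)=1
t=12: f(12,-4)=429 f(12,-2)=780 f(12,0)=923 f(12,2)=792 f(12,4)=495 f(12,6)=220 f(12,8)=66 f(12,10)=12 f(12,12)=1
t=13: f(13,-5)=429 f(13,-3)=1209 f(13,-1)=1703 f(13,1)=1715 f(13,3)=1287 f(13,5)=715 f(13,7)=286 f(13,9)=78 f(13,11)=13 f(13,13)=1
t=14: f(14,-4)=1638 f(14,-2)=2912 f(14,0)=3418 f(14,2)=3002 f(14,4)=2002 f(14,6)=1001 f(14,8)=364 f(14,10)=91 f(14,12)=14 f(14,14)=1
t=15: f(15,-5)=1638 f(15,-3)=4550 f(15,-1)=6330 f(15,1)=6420 f(15,3)=5004 f(15,5)=3003 f(15,7)=1365 f(15,9)=455 f(15,11)=105 f(15,13)=15 f(15,15)=1
t=16: f(16,-4)=6188 f(16,-2)=10880 f(16,0)=12750 f(16,2)=11424 f(16,4)=8007 f(16,6)=4368 f(16,8)=1820 f(16,10)=560 f(16,12)=120 f(16,14)=16 f(16,16)=1
t=17: f(17,-5)=6188 f(17,-3)=17068 f(17,-1)=23630 f(17,1)=24174 f(17,3)=19431 f(17,5)=12375 f(17,7)=6188 f(17,9)=2380 f(17,11)=680 f(17,13)=136 f(17,15)=17 f(17,17)=1
t=18: f(18,-4)=23256 f(18,-2)=40698 f(18,0)=47804 f(18,2)=43605 f(18,4)=31806 f(18,6)=18563 f(18,8)=8568 f(18,10)=3060 f(18,12)=816 f(18,14)=153 f(18,16)=18 f(18,18)=1
t=19: f(19,-5)=23256 f(19,-3)=63954 f(19,-1)=88502 f(19,1)=91409 f(19,3)=75411 f(19,5)=50369 f(19,7)=27131 f(19,9)=11628 f(19,11)=3876 f(19,13)=969 f(19,15)=171 f(19,17)=19 f(19,19)=1
t=20: f(20,-4)=87210 f(20,-2)=152456 f(20,0)=179911 f(20,2)=166820 f(20,4)=125780 f(20,6)=77500 f(20,8)=38759 f(20,10)=15504 f(20,12)=4845 f(20,14)=1140 f(20,16)=190 f(20,18)=20 f(20,20)=1
t=21: f(21,-5)=87210 f(21,-3)=239666 f(21,-1)=332367 f(21,1)=346731 f(21,3)=292600 f(21,5)=203280 f(21,7)=116259 f(21,9)=54263 f(21,11)=20349 f(21,13)=5985 f(21,15)=1330 f(21,17)=210 f(21,19)=21 f(21,21)=1
t=22: f(22,-4)=326876 f(22,-2)=572033 f(22,0)=679098 f(22,2)=639331 f(22,4)=495880 f(22,6)=319539 f(22,8)=170522 f(22,10)=74612 f(22,12)=26334 f(22,14)=7315 f(22,16)=1540 f(22,18)=231 f(22,20)=22 f(22,22)=1
t=23: f(23,-5)=326876 f(23,-3)=898909 f(23,-1)=1251131 f(23,1)=1318429 f(23,3)=1135211 f(23,5)=815419 f(23,7)=490061 f(23,9)=245134 f(23,11)=100946 f(23,13)=33649 f(23,15)=8855 f(23,17)=1771 f(23,19)=253 f(23,21)=23 f(23,23)=1
Σ_s f(23,s) = 6626668
P = 6626668/8388608 = 1656667/2097152

Answer: 1656667/2097152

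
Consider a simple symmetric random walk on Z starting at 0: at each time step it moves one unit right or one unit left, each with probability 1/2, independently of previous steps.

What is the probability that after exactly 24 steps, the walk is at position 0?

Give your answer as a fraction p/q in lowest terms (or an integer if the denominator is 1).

Answer: 676039/4194304

Derivation:
To return to 0 after 24 steps: need exactly 12 steps of +1 and 12 of -1.
Favorable paths: C(24,12) = 2704156
Total paths: 2^24 = 16777216
P = 2704156/16777216 = 676039/4194304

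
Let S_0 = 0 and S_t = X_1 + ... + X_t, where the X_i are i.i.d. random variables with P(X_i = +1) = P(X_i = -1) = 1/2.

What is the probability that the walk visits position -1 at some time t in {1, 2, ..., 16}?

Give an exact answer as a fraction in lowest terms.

Count via complement. Let g(t,s) = #length-t paths at position s with S_1..S_t all ≠ -1.
g(t,s) = g(t-1,s-1) + g(t-1,s+1) for s ≠ -1; g(t,-1) = 0.
t=0: g(0,0)=1
t=1: g(1,1)=1
t=2: g(2,0)=1 g(2,2)=1
t=3: g(3,1)=2 g(3,3)=1
t=4: g(4,0)=2 g(4,2)=3 g(4,4)=1
t=5: g(5,1)=5 g(5,3)=4 g(5,5)=1
t=6: g(6,0)=5 g(6,2)=9 g(6,4)=5 g(6,6)=1
t=7: g(7,1)=14 g(7,3)=14 g(7,5)=6 g(7,7)=1
t=8: g(8,0)=14 g(8,2)=28 g(8,4)=20 g(8,6)=7 g(8,8)=1
t=9: g(9,1)=42 g(9,3)=48 g(9,5)=27 g(9,7)=8 g(9,9)=1
t=10: g(10,0)=42 g(10,2)=90 g(10,4)=75 g(10,6)=35 g(10,8)=9 g(10,10)=1
t=11: g(11,1)=132 g(11,3)=165 g(11,5)=110 g(11,7)=44 g(11,9)=10 g(11,11)=1
t=12: g(12,0)=132 g(12,2)=297 g(12,4)=275 g(12,6)=154 g(12,8)=54 g(12,10)=11 g(12,12)=1
t=13: g(13,1)=429 g(13,3)=572 g(13,5)=429 g(13,7)=208 g(13,9)=65 g(13,11)=12 g(13,13)=1
t=14: g(14,0)=429 g(14,2)=1001 g(14,4)=1001 g(14,6)=637 g(14,8)=273 g(14,10)=77 g(14,12)=13 g(14,14)=1
t=15: g(15,1)=1430 g(15,3)=2002 g(15,5)=1638 g(15,7)=910 g(15,9)=350 g(15,11)=90 g(15,13)=14 g(15,15)=1
t=16: g(16,0)=1430 g(16,2)=3432 g(16,4)=3640 g(16,6)=2548 g(16,8)=1260 g(16,10)=440 g(16,12)=104 g(16,14)=15 g(16,16)=1
Paths never hitting -1: Σ_s g(16,s) = 12870
Paths hitting -1: 2^16 - 12870 = 52666
P = 52666/65536 = 26333/32768

Answer: 26333/32768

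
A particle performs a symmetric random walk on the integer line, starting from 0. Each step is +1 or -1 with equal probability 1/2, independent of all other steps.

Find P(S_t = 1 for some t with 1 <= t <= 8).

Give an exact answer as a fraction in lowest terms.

Count via complement. Let g(t,s) = #length-t paths at position s with S_1..S_t all ≠ 1.
g(t,s) = g(t-1,s-1) + g(t-1,s+1) for s ≠ 1; g(t,1) = 0.
t=0: g(0,0)=1
t=1: g(1,-1)=1
t=2: g(2,-2)=1 g(2,0)=1
t=3: g(3,-3)=1 g(3,-1)=2
t=4: g(4,-4)=1 g(4,-2)=3 g(4,0)=2
t=5: g(5,-5)=1 g(5,-3)=4 g(5,-1)=5
t=6: g(6,-6)=1 g(6,-4)=5 g(6,-2)=9 g(6,0)=5
t=7: g(7,-7)=1 g(7,-5)=6 g(7,-3)=14 g(7,-1)=14
t=8: g(8,-8)=1 g(8,-6)=7 g(8,-4)=20 g(8,-2)=28 g(8,0)=14
Paths never hitting 1: Σ_s g(8,s) = 70
Paths hitting 1: 2^8 - 70 = 186
P = 186/256 = 93/128

Answer: 93/128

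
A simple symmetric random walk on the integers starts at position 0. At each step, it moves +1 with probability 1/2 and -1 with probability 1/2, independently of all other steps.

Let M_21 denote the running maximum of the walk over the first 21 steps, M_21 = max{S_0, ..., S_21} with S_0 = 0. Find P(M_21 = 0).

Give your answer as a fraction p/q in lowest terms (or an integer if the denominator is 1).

Let M_21 = max(S_0,...,S_21). Use the reflection principle: for j ≥ 1, #{paths with M_21 ≥ j} = #{S_21 ≥ j} + #{S_21 ≥ j+1}.
P(M_21 ≥ 0) = 1 since S_0 = 0, so #{M_21 ≥ 0} = 2097152.
#{M_21 ≥ 1} = #{S_21 ≥ 1} + #{S_21 ≥ 2} = 1048576 + 695860 = 1744436.
#{M_21 = 0} = 2097152 - 1744436 = 352716.
P(M_21 = 0) = 352716/2097152 = 88179/524288

Answer: 88179/524288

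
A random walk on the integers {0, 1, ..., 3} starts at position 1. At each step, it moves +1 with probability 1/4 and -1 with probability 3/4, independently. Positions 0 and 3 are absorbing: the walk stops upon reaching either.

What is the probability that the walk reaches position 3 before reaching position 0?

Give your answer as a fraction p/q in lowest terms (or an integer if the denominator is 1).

Answer: 1/13

Derivation:
Biased walk: p = 1/4, q = 3/4, r = q/p = 3
Gambler's ruin: P(hit 3 before 0 | start at 1) = (1 - r^a)/(1 - r^N)
r^1 = 3; r^3 = 27
P = (1 - 3) / (1 - 27) = -2 / -26 = 1/13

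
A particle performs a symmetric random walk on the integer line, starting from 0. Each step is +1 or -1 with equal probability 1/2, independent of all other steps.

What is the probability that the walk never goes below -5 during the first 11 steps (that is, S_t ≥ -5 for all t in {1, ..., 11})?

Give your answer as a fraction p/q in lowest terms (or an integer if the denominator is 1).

Answer: 957/1024

Derivation:
Let f(t,s) = #length-t paths at position s with S_1..S_t all ≥ -5.
f(t,s) = f(t-1,s-1) + f(t-1,s+1) for s ≥ -5; f(t,s) = 0 for s < -5.
t=0: f(0,0)=1
t=1: f(1,-1)=1 f(1,1)=1
t=2: f(2,-2)=1 f(2,0)=2 f(2,2)=1
t=3: f(3,-3)=1 f(3,-1)=3 f(3,1)=3 f(3,3)=1
t=4: f(4,-4)=1 f(4,-2)=4 f(4,0)=6 f(4,2)=4 f(4,4)=1
t=5: f(5,-5)=1 f(5,-3)=5 f(5,-1)=10 f(5,1)=10 f(5,3)=5 f(5,5)=1
t=6: f(6,-4)=6 f(6,-2)=15 f(6,0)=20 f(6,2)=15 f(6,4)=6 f(6,6)=1
t=7: f(7,-5)=6 f(7,-3)=21 f(7,-1)=35 f(7,1)=35 f(7,3)=21 f(7,5)=7 f(7,7)=1
t=8: f(8,-4)=27 f(8,-2)=56 f(8,0)=70 f(8,2)=56 f(8,4)=28 f(8,6)=8 f(8,8)=1
t=9: f(9,-5)=27 f(9,-3)=83 f(9,-1)=126 f(9,1)=126 f(9,3)=84 f(9,5)=36 f(9,7)=9 f(9,9)=1
t=10: f(10,-4)=110 f(10,-2)=209 f(10,0)=252 f(10,2)=210 f(10,4)=120 f(10,6)=45 f(10,8)=10 f(10,10)=1
t=11: f(11,-5)=110 f(11,-3)=319 f(11,-1)=461 f(11,1)=462 f(11,3)=330 f(11,5)=165 f(11,7)=55 f(11,9)=11 f(11,11)=1
Σ_s f(11,s) = 1914
P = 1914/2048 = 957/1024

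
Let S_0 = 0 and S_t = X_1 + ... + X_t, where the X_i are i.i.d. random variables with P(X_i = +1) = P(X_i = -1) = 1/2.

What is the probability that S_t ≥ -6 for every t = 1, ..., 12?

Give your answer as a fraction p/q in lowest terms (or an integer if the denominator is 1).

Answer: 1969/2048

Derivation:
Let f(t,s) = #length-t paths at position s with S_1..S_t all ≥ -6.
f(t,s) = f(t-1,s-1) + f(t-1,s+1) for s ≥ -6; f(t,s) = 0 for s < -6.
t=0: f(0,0)=1
t=1: f(1,-1)=1 f(1,1)=1
t=2: f(2,-2)=1 f(2,0)=2 f(2,2)=1
t=3: f(3,-3)=1 f(3,-1)=3 f(3,1)=3 f(3,3)=1
t=4: f(4,-4)=1 f(4,-2)=4 f(4,0)=6 f(4,2)=4 f(4,4)=1
t=5: f(5,-5)=1 f(5,-3)=5 f(5,-1)=10 f(5,1)=10 f(5,3)=5 f(5,5)=1
t=6: f(6,-6)=1 f(6,-4)=6 f(6,-2)=15 f(6,0)=20 f(6,2)=15 f(6,4)=6 f(6,6)=1
t=7: f(7,-5)=7 f(7,-3)=21 f(7,-1)=35 f(7,1)=35 f(7,3)=21 f(7,5)=7 f(7,7)=1
t=8: f(8,-6)=7 f(8,-4)=28 f(8,-2)=56 f(8,0)=70 f(8,2)=56 f(8,4)=28 f(8,6)=8 f(8,8)=1
t=9: f(9,-5)=35 f(9,-3)=84 f(9,-1)=126 f(9,1)=126 f(9,3)=84 f(9,5)=36 f(9,7)=9 f(9,9)=1
t=10: f(10,-6)=35 f(10,-4)=119 f(10,-2)=210 f(10,0)=252 f(10,2)=210 f(10,4)=120 f(10,6)=45 f(10,8)=10 f(10,10)=1
t=11: f(11,-5)=154 f(11,-3)=329 f(11,-1)=462 f(11,1)=462 f(11,3)=330 f(11,5)=165 f(11,7)=55 f(11,9)=11 f(11,11)=1
t=12: f(12,-6)=154 f(12,-4)=483 f(12,-2)=791 f(12,0)=924 f(12,2)=792 f(12,4)=495 f(12,6)=220 f(12,8)=66 f(12,10)=12 f(12,12)=1
Σ_s f(12,s) = 3938
P = 3938/4096 = 1969/2048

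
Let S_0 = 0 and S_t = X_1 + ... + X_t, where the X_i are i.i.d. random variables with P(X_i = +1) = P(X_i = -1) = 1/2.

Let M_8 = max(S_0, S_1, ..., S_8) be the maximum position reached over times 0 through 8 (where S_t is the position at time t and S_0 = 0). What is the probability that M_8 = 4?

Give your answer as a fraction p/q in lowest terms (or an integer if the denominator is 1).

Let M_8 = max(S_0,...,S_8). Use the reflection principle: for j ≥ 1, #{paths with M_8 ≥ j} = #{S_8 ≥ j} + #{S_8 ≥ j+1}.
By reflection, #{M_8 ≥ 4} = #{S_8 ≥ 4} + #{S_8 ≥ 5} = 37 + 9 = 46.
#{M_8 ≥ 5} = #{S_8 ≥ 5} + #{S_8 ≥ 6} = 9 + 9 = 18.
#{M_8 = 4} = 46 - 18 = 28.
P(M_8 = 4) = 28/256 = 7/64

Answer: 7/64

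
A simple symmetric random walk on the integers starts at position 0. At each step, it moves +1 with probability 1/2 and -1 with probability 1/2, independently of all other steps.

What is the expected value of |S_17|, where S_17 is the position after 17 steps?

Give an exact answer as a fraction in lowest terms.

S_17 takes values m ≡ 1 (mod 2) with |m| ≤ 17; P(S_17=m) = C(17,(17+m)/2)/2^17.
Total paths: 2^17 = 131072
Distribution: P(S=-17)=1/131072, P(S=-15)=17/131072, P(S=-13)=136/131072, P(S=-11)=680/131072, P(S=-9)=2380/131072, P(S=-7)=6188/131072, P(S=-5)=12376/131072, P(S=-3)=19448/131072, P(S=-1)=24310/131072, P(S=1)=24310/131072, P(S=3)=19448/131072, P(S=5)=12376/131072, P(S=7)=6188/131072, P(S=9)=2380/131072, P(S=11)=680/131072, P(S=13)=136/131072, P(S=15)=17/131072, P(S=17)=1/131072
E[|S_17|] = Σ_m |m|·P(S_17=m) = 437580/131072 = 109395/32768

Answer: 109395/32768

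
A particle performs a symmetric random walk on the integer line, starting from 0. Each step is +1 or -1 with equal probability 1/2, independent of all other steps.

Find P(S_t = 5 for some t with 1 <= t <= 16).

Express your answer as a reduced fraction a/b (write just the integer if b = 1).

Answer: 6885/32768

Derivation:
Count via complement. Let g(t,s) = #length-t paths at position s with S_1..S_t all ≠ 5.
g(t,s) = g(t-1,s-1) + g(t-1,s+1) for s ≠ 5; g(t,5) = 0.
t=0: g(0,0)=1
t=1: g(1,-1)=1 g(1,1)=1
t=2: g(2,-2)=1 g(2,0)=2 g(2,2)=1
t=3: g(3,-3)=1 g(3,-1)=3 g(3,1)=3 g(3,3)=1
t=4: g(4,-4)=1 g(4,-2)=4 g(4,0)=6 g(4,2)=4 g(4,4)=1
t=5: g(5,-5)=1 g(5,-3)=5 g(5,-1)=10 g(5,1)=10 g(5,3)=5
t=6: g(6,-6)=1 g(6,-4)=6 g(6,-2)=15 g(6,0)=20 g(6,2)=15 g(6,4)=5
t=7: g(7,-7)=1 g(7,-5)=7 g(7,-3)=21 g(7,-1)=35 g(7,1)=35 g(7,3)=20
t=8: g(8,-8)=1 g(8,-6)=8 g(8,-4)=28 g(8,-2)=56 g(8,0)=70 g(8,2)=55 g(8,4)=20
t=9: g(9,-9)=1 g(9,-7)=9 g(9,-5)=36 g(9,-3)=84 g(9,-1)=126 g(9,1)=125 g(9,3)=75
t=10: g(10,-10)=1 g(10,-8)=10 g(10,-6)=45 g(10,-4)=120 g(10,-2)=210 g(10,0)=251 g(10,2)=200 g(10,4)=75
t=11: g(11,-11)=1 g(11,-9)=11 g(11,-7)=55 g(11,-5)=165 g(11,-3)=330 g(11,-1)=461 g(11,1)=451 g(11,3)=275
t=12: g(12,-12)=1 g(12,-10)=12 g(12,-8)=66 g(12,-6)=220 g(12,-4)=495 g(12,-2)=791 g(12,0)=912 g(12,2)=726 g(12,4)=275
t=13: g(13,-13)=1 g(13,-11)=13 g(13,-9)=78 g(13,-7)=286 g(13,-5)=715 g(13,-3)=1286 g(13,-1)=1703 g(13,1)=1638 g(13,3)=1001
t=14: g(14,-14)=1 g(14,-12)=14 g(14,-10)=91 g(14,-8)=364 g(14,-6)=1001 g(14,-4)=2001 g(14,-2)=2989 g(14,0)=3341 g(14,2)=2639 g(14,4)=1001
t=15: g(15,-15)=1 g(15,-13)=15 g(15,-11)=105 g(15,-9)=455 g(15,-7)=1365 g(15,-5)=3002 g(15,-3)=4990 g(15,-1)=6330 g(15,1)=5980 g(15,3)=3640
t=16: g(16,-16)=1 g(16,-14)=16 g(16,-12)=120 g(16,-10)=560 g(16,-8)=1820 g(16,-6)=4367 g(16,-4)=7992 g(16,-2)=11320 g(16,0)=12310 g(16,2)=9620 g(16,4)=3640
Paths never hitting 5: Σ_s g(16,s) = 51766
Paths hitting 5: 2^16 - 51766 = 13770
P = 13770/65536 = 6885/32768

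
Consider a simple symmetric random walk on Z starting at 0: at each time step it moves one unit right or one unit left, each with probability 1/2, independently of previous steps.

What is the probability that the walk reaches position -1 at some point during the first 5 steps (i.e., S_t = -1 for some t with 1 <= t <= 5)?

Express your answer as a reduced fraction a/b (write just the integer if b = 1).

Count via complement. Let g(t,s) = #length-t paths at position s with S_1..S_t all ≠ -1.
g(t,s) = g(t-1,s-1) + g(t-1,s+1) for s ≠ -1; g(t,-1) = 0.
t=0: g(0,0)=1
t=1: g(1,1)=1
t=2: g(2,0)=1 g(2,2)=1
t=3: g(3,1)=2 g(3,3)=1
t=4: g(4,0)=2 g(4,2)=3 g(4,4)=1
t=5: g(5,1)=5 g(5,3)=4 g(5,5)=1
Paths never hitting -1: Σ_s g(5,s) = 10
Paths hitting -1: 2^5 - 10 = 22
P = 22/32 = 11/16

Answer: 11/16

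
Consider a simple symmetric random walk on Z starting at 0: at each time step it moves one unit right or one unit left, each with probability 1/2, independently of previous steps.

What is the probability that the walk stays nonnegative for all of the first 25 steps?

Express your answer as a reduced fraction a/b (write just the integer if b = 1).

Let f(t,s) = #length-t paths at position s with S_1..S_t all ≥ 0.
f(t,s) = f(t-1,s-1) + f(t-1,s+1) for s ≥ 0; f(t,s) = 0 for s < 0.
t=0: f(0,0)=1
t=1: f(1,1)=1
t=2: f(2,0)=1 f(2,2)=1
t=3: f(3,1)=2 f(3,3)=1
t=4: f(4,0)=2 f(4,2)=3 f(4,4)=1
t=5: f(5,1)=5 f(5,3)=4 f(5,5)=1
t=6: f(6,0)=5 f(6,2)=9 f(6,4)=5 f(6,6)=1
t=7: f(7,1)=14 f(7,3)=14 f(7,5)=6 f(7,7)=1
t=8: f(8,0)=14 f(8,2)=28 f(8,4)=20 f(8,6)=7 f(8,8)=1
t=9: f(9,1)=42 f(9,3)=48 f(9,5)=27 f(9,7)=8 f(9,9)=1
t=10: f(10,0)=42 f(10,2)=90 f(10,4)=75 f(10,6)=35 f(10,8)=9 f(10,10)=1
t=11: f(11,1)=132 f(11,3)=165 f(11,5)=110 f(11,7)=44 f(11,9)=10 f(11,11)=1
t=12: f(12,0)=132 f(12,2)=297 f(12,4)=275 f(12,6)=154 f(12,8)=54 f(12,10)=11 f(12,12)=1
t=13: f(13,1)=429 f(13,3)=572 f(13,5)=429 f(13,7)=208 f(13,9)=65 f(13,11)=12 f(13,13)=1
t=14: f(14,0)=429 f(14,2)=1001 f(14,4)=1001 f(14,6)=637 f(14,8)=273 f(14,10)=77 f(14,12)=13 f(14,14)=1
t=15: f(15,1)=1430 f(15,3)=2002 f(15,5)=1638 f(15,7)=910 f(15,9)=350 f(15,11)=90 f(15,13)=14 f(15,15)=1
t=16: f(16,0)=1430 f(16,2)=3432 f(16,4)=3640 f(16,6)=2548 f(16,8)=1260 f(16,10)=440 f(16,12)=104 f(16,14)=15 f(16,16)=1
t=17: f(17,1)=4862 f(17,3)=7072 f(17,5)=6188 f(17,7)=3808 f(17,9)=1700 f(17,11)=544 f(17,13)=119 f(17,15)=16 f(17,17)=1
t=18: f(18,0)=4862 f(18,2)=11934 f(18,4)=13260 f(18,6)=9996 f(18,8)=5508 f(18,10)=2244 f(18,12)=663 f(18,14)=135 f(18,16)=17 f(18,18)=1
t=19: f(19,1)=16796 f(19,3)=25194 f(19,5)=23256 f(19,7)=15504 f(19,9)=7752 f(19,11)=2907 f(19,13)=798 f(19,15)=152 f(19,17)=18 f(19,19)=1
t=20: f(20,0)=16796 f(20,2)=41990 f(20,4)=48450 f(20,6)=38760 f(20,8)=23256 f(20,10)=10659 f(20,12)=3705 f(20,14)=950 f(20,16)=170 f(20,18)=19 f(20,20)=1
t=21: f(21,1)=58786 f(21,3)=90440 f(21,5)=87210 f(21,7)=62016 f(21,9)=33915 f(21,11)=14364 f(21,13)=4655 f(21,15)=1120 f(21,17)=189 f(21,19)=20 f(21,21)=1
t=22: f(22,0)=58786 f(22,2)=149226 f(22,4)=177650 f(22,6)=149226 f(22,8)=95931 f(22,10)=48279 f(22,12)=19019 f(22,14)=5775 f(22,16)=1309 f(22,18)=209 f(22,20)=21 f(22,22)=1
t=23: f(23,1)=208012 f(23,3)=326876 f(23,5)=326876 f(23,7)=245157 f(23,9)=144210 f(23,11)=67298 f(23,13)=24794 f(23,15)=7084 f(23,17)=1518 f(23,19)=230 f(23,21)=22 f(23,23)=1
t=24: f(24,0)=208012 f(24,2)=534888 f(24,4)=653752 f(24,6)=572033 f(24,8)=389367 f(24,10)=211508 f(24,12)=92092 f(24,14)=31878 f(24,16)=8602 f(24,18)=1748 f(24,20)=252 f(24,22)=23 f(24,24)=1
t=25: f(25,1)=742900 f(25,3)=1188640 f(25,5)=1225785 f(25,7)=961400 f(25,9)=600875 f(25,11)=303600 f(25,13)=123970 f(25,15)=40480 f(25,17)=10350 f(25,19)=2000 f(25,21)=275 f(25,23)=24 f(25,25)=1
Σ_s f(25,s) = 5200300
P = 5200300/33554432 = 1300075/8388608

Answer: 1300075/8388608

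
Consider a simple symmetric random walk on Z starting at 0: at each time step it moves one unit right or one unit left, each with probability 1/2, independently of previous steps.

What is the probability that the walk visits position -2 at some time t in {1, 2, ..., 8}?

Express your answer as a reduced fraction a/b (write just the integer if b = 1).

Count via complement. Let g(t,s) = #length-t paths at position s with S_1..S_t all ≠ -2.
g(t,s) = g(t-1,s-1) + g(t-1,s+1) for s ≠ -2; g(t,-2) = 0.
t=0: g(0,0)=1
t=1: g(1,-1)=1 g(1,1)=1
t=2: g(2,0)=2 g(2,2)=1
t=3: g(3,-1)=2 g(3,1)=3 g(3,3)=1
t=4: g(4,0)=5 g(4,2)=4 g(4,4)=1
t=5: g(5,-1)=5 g(5,1)=9 g(5,3)=5 g(5,5)=1
t=6: g(6,0)=14 g(6,2)=14 g(6,4)=6 g(6,6)=1
t=7: g(7,-1)=14 g(7,1)=28 g(7,3)=20 g(7,5)=7 g(7,7)=1
t=8: g(8,0)=42 g(8,2)=48 g(8,4)=27 g(8,6)=8 g(8,8)=1
Paths never hitting -2: Σ_s g(8,s) = 126
Paths hitting -2: 2^8 - 126 = 130
P = 130/256 = 65/128

Answer: 65/128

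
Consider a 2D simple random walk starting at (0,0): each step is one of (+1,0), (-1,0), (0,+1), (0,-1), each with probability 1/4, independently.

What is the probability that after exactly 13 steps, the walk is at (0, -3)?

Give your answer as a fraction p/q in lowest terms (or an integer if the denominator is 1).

Let h be the number of horizontal steps (so 13-h are vertical). To end at (0,-3) need (h+0)/2 right-steps and ((13-h)-3)/2 up-steps.
Sum over h with 0 ≤ h ≤ 10, h ≡ 0 (mod 2), 13-h ≡ 1 (mod 2):
h=0: C(13,0)·C(0,0)·C(13,5) = 1·1·1287 = 1287
h=2: C(13,2)·C(2,1)·C(11,4) = 78·2·330 = 51480
h=4: C(13,4)·C(4,2)·C(9,3) = 715·6·84 = 360360
h=6: C(13,6)·C(6,3)·C(7,2) = 1716·20·21 = 720720
h=8: C(13,8)·C(8,4)·C(5,1) = 1287·70·5 = 450450
h=10: C(13,10)·C(10,5)·C(3,0) = 286·252·1 = 72072
Total favorable: 1656369
Total paths: 4^13 = 67108864
P = 1656369/67108864 = 1656369/67108864

Answer: 1656369/67108864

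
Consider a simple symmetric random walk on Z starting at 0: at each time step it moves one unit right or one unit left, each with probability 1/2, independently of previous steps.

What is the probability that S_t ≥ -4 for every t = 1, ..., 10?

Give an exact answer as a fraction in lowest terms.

Let f(t,s) = #length-t paths at position s with S_1..S_t all ≥ -4.
f(t,s) = f(t-1,s-1) + f(t-1,s+1) for s ≥ -4; f(t,s) = 0 for s < -4.
t=0: f(0,0)=1
t=1: f(1,-1)=1 f(1,1)=1
t=2: f(2,-2)=1 f(2,0)=2 f(2,2)=1
t=3: f(3,-3)=1 f(3,-1)=3 f(3,1)=3 f(3,3)=1
t=4: f(4,-4)=1 f(4,-2)=4 f(4,0)=6 f(4,2)=4 f(4,4)=1
t=5: f(5,-3)=5 f(5,-1)=10 f(5,1)=10 f(5,3)=5 f(5,5)=1
t=6: f(6,-4)=5 f(6,-2)=15 f(6,0)=20 f(6,2)=15 f(6,4)=6 f(6,6)=1
t=7: f(7,-3)=20 f(7,-1)=35 f(7,1)=35 f(7,3)=21 f(7,5)=7 f(7,7)=1
t=8: f(8,-4)=20 f(8,-2)=55 f(8,0)=70 f(8,2)=56 f(8,4)=28 f(8,6)=8 f(8,8)=1
t=9: f(9,-3)=75 f(9,-1)=125 f(9,1)=126 f(9,3)=84 f(9,5)=36 f(9,7)=9 f(9,9)=1
t=10: f(10,-4)=75 f(10,-2)=200 f(10,0)=251 f(10,2)=210 f(10,4)=120 f(10,6)=45 f(10,8)=10 f(10,10)=1
Σ_s f(10,s) = 912
P = 912/1024 = 57/64

Answer: 57/64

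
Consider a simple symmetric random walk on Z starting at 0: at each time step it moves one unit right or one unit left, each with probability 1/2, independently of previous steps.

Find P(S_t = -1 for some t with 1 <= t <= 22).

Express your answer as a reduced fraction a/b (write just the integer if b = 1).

Answer: 436109/524288

Derivation:
Count via complement. Let g(t,s) = #length-t paths at position s with S_1..S_t all ≠ -1.
g(t,s) = g(t-1,s-1) + g(t-1,s+1) for s ≠ -1; g(t,-1) = 0.
t=0: g(0,0)=1
t=1: g(1,1)=1
t=2: g(2,0)=1 g(2,2)=1
t=3: g(3,1)=2 g(3,3)=1
t=4: g(4,0)=2 g(4,2)=3 g(4,4)=1
t=5: g(5,1)=5 g(5,3)=4 g(5,5)=1
t=6: g(6,0)=5 g(6,2)=9 g(6,4)=5 g(6,6)=1
t=7: g(7,1)=14 g(7,3)=14 g(7,5)=6 g(7,7)=1
t=8: g(8,0)=14 g(8,2)=28 g(8,4)=20 g(8,6)=7 g(8,8)=1
t=9: g(9,1)=42 g(9,3)=48 g(9,5)=27 g(9,7)=8 g(9,9)=1
t=10: g(10,0)=42 g(10,2)=90 g(10,4)=75 g(10,6)=35 g(10,8)=9 g(10,10)=1
t=11: g(11,1)=132 g(11,3)=165 g(11,5)=110 g(11,7)=44 g(11,9)=10 g(11,11)=1
t=12: g(12,0)=132 g(12,2)=297 g(12,4)=275 g(12,6)=154 g(12,8)=54 g(12,10)=11 g(12,12)=1
t=13: g(13,1)=429 g(13,3)=572 g(13,5)=429 g(13,7)=208 g(13,9)=65 g(13,11)=12 g(13,13)=1
t=14: g(14,0)=429 g(14,2)=1001 g(14,4)=1001 g(14,6)=637 g(14,8)=273 g(14,10)=77 g(14,12)=13 g(14,14)=1
t=15: g(15,1)=1430 g(15,3)=2002 g(15,5)=1638 g(15,7)=910 g(15,9)=350 g(15,11)=90 g(15,13)=14 g(15,15)=1
t=16: g(16,0)=1430 g(16,2)=3432 g(16,4)=3640 g(16,6)=2548 g(16,8)=1260 g(16,10)=440 g(16,12)=104 g(16,14)=15 g(16,16)=1
t=17: g(17,1)=4862 g(17,3)=7072 g(17,5)=6188 g(17,7)=3808 g(17,9)=1700 g(17,11)=544 g(17,13)=119 g(17,15)=16 g(17,17)=1
t=18: g(18,0)=4862 g(18,2)=11934 g(18,4)=13260 g(18,6)=9996 g(18,8)=5508 g(18,10)=2244 g(18,12)=663 g(18,14)=135 g(18,16)=17 g(18,18)=1
t=19: g(19,1)=16796 g(19,3)=25194 g(19,5)=23256 g(19,7)=15504 g(19,9)=7752 g(19,11)=2907 g(19,13)=798 g(19,15)=152 g(19,17)=18 g(19,19)=1
t=20: g(20,0)=16796 g(20,2)=41990 g(20,4)=48450 g(20,6)=38760 g(20,8)=23256 g(20,10)=10659 g(20,12)=3705 g(20,14)=950 g(20,16)=170 g(20,18)=19 g(20,20)=1
t=21: g(21,1)=58786 g(21,3)=90440 g(21,5)=87210 g(21,7)=62016 g(21,9)=33915 g(21,11)=14364 g(21,13)=4655 g(21,15)=1120 g(21,17)=189 g(21,19)=20 g(21,21)=1
t=22: g(22,0)=58786 g(22,2)=149226 g(22,4)=177650 g(22,6)=149226 g(22,8)=95931 g(22,10)=48279 g(22,12)=19019 g(22,14)=5775 g(22,16)=1309 g(22,18)=209 g(22,20)=21 g(22,22)=1
Paths never hitting -1: Σ_s g(22,s) = 705432
Paths hitting -1: 2^22 - 705432 = 3488872
P = 3488872/4194304 = 436109/524288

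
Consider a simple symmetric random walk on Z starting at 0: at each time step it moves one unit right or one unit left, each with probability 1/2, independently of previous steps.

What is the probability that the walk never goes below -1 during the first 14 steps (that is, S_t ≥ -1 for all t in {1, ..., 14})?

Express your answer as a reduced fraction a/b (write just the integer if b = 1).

Let f(t,s) = #length-t paths at position s with S_1..S_t all ≥ -1.
f(t,s) = f(t-1,s-1) + f(t-1,s+1) for s ≥ -1; f(t,s) = 0 for s < -1.
t=0: f(0,0)=1
t=1: f(1,-1)=1 f(1,1)=1
t=2: f(2,0)=2 f(2,2)=1
t=3: f(3,-1)=2 f(3,1)=3 f(3,3)=1
t=4: f(4,0)=5 f(4,2)=4 f(4,4)=1
t=5: f(5,-1)=5 f(5,1)=9 f(5,3)=5 f(5,5)=1
t=6: f(6,0)=14 f(6,2)=14 f(6,4)=6 f(6,6)=1
t=7: f(7,-1)=14 f(7,1)=28 f(7,3)=20 f(7,5)=7 f(7,7)=1
t=8: f(8,0)=42 f(8,2)=48 f(8,4)=27 f(8,6)=8 f(8,8)=1
t=9: f(9,-1)=42 f(9,1)=90 f(9,3)=75 f(9,5)=35 f(9,7)=9 f(9,9)=1
t=10: f(10,0)=132 f(10,2)=165 f(10,4)=110 f(10,6)=44 f(10,8)=10 f(10,10)=1
t=11: f(11,-1)=132 f(11,1)=297 f(11,3)=275 f(11,5)=154 f(11,7)=54 f(11,9)=11 f(11,11)=1
t=12: f(12,0)=429 f(12,2)=572 f(12,4)=429 f(12,6)=208 f(12,8)=65 f(12,10)=12 f(12,12)=1
t=13: f(13,-1)=429 f(13,1)=1001 f(13,3)=1001 f(13,5)=637 f(13,7)=273 f(13,9)=77 f(13,11)=13 f(13,13)=1
t=14: f(14,0)=1430 f(14,2)=2002 f(14,4)=1638 f(14,6)=910 f(14,8)=350 f(14,10)=90 f(14,12)=14 f(14,14)=1
Σ_s f(14,s) = 6435
P = 6435/16384 = 6435/16384

Answer: 6435/16384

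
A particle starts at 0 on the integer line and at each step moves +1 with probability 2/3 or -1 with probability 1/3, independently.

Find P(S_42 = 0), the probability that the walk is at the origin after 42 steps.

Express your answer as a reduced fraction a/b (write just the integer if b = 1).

Answer: 376269525965864960/36472996377170786403

Derivation:
To be at 0 after 42 steps: need exactly 21 steps of +1 and 21 of -1.
Number of such sequences: C(42,21) = 538257874440
Each has probability (2/3)^21 · (1/3)^21 = 2097152/109418989131512359209
P = 538257874440 · 2097152/109418989131512359209 = 376269525965864960/36472996377170786403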